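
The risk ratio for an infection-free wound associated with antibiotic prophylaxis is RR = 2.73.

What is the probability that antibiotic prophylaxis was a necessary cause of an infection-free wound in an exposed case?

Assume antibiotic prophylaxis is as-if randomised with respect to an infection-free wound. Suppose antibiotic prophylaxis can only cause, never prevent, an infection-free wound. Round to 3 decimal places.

Under exogeneity and monotonicity, PN = (RR − 1) / RR = 1 − 1/RR.
PN = (2.73 − 1) / 2.73 = 1.73 / 2.73 ≈ 0.6337

PN ≈ 0.634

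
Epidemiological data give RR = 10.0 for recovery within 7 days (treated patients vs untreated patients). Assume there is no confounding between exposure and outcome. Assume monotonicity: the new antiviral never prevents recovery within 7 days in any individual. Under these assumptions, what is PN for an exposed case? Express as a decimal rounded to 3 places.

PN ≈ 0.900

Under exogeneity and monotonicity, PN = (RR − 1) / RR = 1 − 1/RR.
PN = (10.0 − 1) / 10.0 = 9 / 10.0 ≈ 0.9000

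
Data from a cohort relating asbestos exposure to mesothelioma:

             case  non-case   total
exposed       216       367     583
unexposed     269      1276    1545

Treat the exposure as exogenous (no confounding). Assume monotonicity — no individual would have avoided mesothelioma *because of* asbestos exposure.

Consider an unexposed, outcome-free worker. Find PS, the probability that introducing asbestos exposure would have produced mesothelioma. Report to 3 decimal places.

PS ≈ 0.238

p₁ = P(outcome | exposed) = 216/583 = 0.3705
p₀ = P(outcome | unexposed) = 269/1545 = 0.17411
Under exogeneity and monotonicity, PS = (p₁ − p₀) / (1 − p₀).
PS = (0.3705 − 0.17411) / (1 − 0.17411) = 0.19639 / 0.82589 ≈ 0.2378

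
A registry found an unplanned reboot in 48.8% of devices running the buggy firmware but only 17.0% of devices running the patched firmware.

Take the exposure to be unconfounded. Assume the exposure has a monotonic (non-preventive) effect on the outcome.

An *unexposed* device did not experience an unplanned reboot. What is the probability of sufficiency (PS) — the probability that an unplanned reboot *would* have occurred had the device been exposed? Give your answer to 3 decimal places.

PS ≈ 0.383

p₁ = 0.488, p₀ = 0.17.
Under exogeneity and monotonicity, PS = (p₁ − p₀) / (1 − p₀).
PS = (0.488 − 0.17) / (1 − 0.17) = 0.318 / 0.83 ≈ 0.3831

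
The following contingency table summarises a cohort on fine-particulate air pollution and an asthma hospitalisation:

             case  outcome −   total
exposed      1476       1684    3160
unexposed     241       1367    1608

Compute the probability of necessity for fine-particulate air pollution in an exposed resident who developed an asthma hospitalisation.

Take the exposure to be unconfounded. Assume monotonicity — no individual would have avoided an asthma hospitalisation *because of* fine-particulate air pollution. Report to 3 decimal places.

p₁ = P(outcome | exposed) = 1476/3160 = 0.46709
p₀ = P(outcome | unexposed) = 241/1608 = 0.14988
Under exogeneity and monotonicity, PN = (p₁ − p₀)/p₁.
PN = (0.46709 − 0.14988) / 0.46709 ≈ 0.6791

PN ≈ 0.679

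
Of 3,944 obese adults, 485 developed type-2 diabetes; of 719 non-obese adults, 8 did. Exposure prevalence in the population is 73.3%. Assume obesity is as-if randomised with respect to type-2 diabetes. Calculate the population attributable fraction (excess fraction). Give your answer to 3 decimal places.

PAF ≈ 0.880

p₁ = P(outcome | exposed) = 485/3944 = 0.12297
p₀ = P(outcome | unexposed) = 8/719 = 0.011127
Overall risk P(Y=1) = π·p₁ + (1−π)·p₀ = 0.733×0.12297 + 0.267×0.011127 = 0.093109.
Under exogeneity, PAF = [P(Y=1) − p₀] / P(Y=1).
PAF = (0.093109 − 0.011127) / 0.093109 ≈ 0.8805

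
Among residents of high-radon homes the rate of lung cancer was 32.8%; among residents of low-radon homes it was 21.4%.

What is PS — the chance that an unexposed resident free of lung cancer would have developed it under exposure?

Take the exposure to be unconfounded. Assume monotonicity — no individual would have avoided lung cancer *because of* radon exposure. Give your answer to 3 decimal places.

PS ≈ 0.145

p₁ = 0.328, p₀ = 0.214.
Under exogeneity and monotonicity, PS = (p₁ − p₀) / (1 − p₀).
PS = (0.328 − 0.214) / (1 − 0.214) = 0.114 / 0.786 ≈ 0.1450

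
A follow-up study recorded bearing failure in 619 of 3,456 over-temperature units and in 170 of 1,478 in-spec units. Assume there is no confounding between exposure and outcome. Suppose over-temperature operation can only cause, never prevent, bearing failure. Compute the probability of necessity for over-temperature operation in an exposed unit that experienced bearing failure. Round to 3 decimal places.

p₁ = P(outcome | exposed) = 619/3456 = 0.17911
p₀ = P(outcome | unexposed) = 170/1478 = 0.11502
Under exogeneity and monotonicity, PN = (p₁ − p₀) / p₁.
PN = (0.17911 − 0.11502) / 0.17911 = 0.064088 / 0.17911 ≈ 0.3578

PN ≈ 0.358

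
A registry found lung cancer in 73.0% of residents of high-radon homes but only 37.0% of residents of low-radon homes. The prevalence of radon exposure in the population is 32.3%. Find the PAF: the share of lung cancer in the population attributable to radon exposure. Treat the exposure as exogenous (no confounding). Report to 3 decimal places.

PAF ≈ 0.239

p₁ = 0.73, p₀ = 0.37.
Overall risk P(Y=1) = π·p₁ + (1−π)·p₀ = 0.323×0.73 + 0.677×0.37 = 0.48628.
Under exogeneity, PAF = [P(Y=1) − p₀] / P(Y=1).
PAF = (0.48628 − 0.37) / 0.48628 ≈ 0.2391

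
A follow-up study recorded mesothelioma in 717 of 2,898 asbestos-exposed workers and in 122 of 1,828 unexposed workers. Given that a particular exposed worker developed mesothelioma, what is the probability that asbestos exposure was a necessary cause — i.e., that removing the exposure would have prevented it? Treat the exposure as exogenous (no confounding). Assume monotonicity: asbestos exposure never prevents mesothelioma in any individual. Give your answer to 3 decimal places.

p₁ = P(outcome | exposed) = 717/2898 = 0.24741
p₀ = P(outcome | unexposed) = 122/1828 = 0.06674
Under exogeneity and monotonicity, PN = (p₁ − p₀) / p₁.
PN = (0.24741 − 0.06674) / 0.24741 = 0.18067 / 0.24741 ≈ 0.7302

PN ≈ 0.730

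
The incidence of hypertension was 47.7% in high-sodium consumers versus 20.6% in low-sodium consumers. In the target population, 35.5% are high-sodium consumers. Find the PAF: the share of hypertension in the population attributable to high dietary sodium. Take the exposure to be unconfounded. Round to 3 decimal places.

p₁ = 0.477, p₀ = 0.206.
Overall risk P(Y=1) = π·p₁ + (1−π)·p₀ = 0.355×0.477 + 0.645×0.206 = 0.30221.
Under exogeneity, PAF = [P(Y=1) − p₀] / P(Y=1).
PAF = (0.30221 − 0.206) / 0.30221 ≈ 0.3183

PAF ≈ 0.318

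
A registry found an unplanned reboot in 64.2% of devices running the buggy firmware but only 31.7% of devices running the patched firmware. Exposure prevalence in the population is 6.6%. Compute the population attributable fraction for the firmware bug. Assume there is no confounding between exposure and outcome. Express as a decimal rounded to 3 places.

p₁ = 0.642, p₀ = 0.317.
Overall risk P(Y=1) = π·p₁ + (1−π)·p₀ = 0.066×0.642 + 0.934×0.317 = 0.33845.
Under exogeneity, PAF = [P(Y=1) − p₀] / P(Y=1).
PAF = (0.33845 − 0.317) / 0.33845 ≈ 0.0634

PAF ≈ 0.063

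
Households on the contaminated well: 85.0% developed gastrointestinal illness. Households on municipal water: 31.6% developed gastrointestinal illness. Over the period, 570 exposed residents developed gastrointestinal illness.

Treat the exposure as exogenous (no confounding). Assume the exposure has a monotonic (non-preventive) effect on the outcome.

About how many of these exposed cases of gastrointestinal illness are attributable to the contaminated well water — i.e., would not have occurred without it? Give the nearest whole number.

about 358 cases

p₁ = 0.85, p₀ = 0.316.
PN = (p₁ − p₀)/p₁ = (0.85 − 0.316) / 0.85 ≈ 0.62824.
Attributable cases ≈ PN × (exposed cases) = 0.62824 × 570 ≈ 358.09.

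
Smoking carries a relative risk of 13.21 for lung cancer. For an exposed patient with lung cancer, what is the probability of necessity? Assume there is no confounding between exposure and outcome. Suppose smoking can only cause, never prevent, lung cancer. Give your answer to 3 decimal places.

Under exogeneity and monotonicity, PN = (RR − 1) / RR = 1 − 1/RR.
PN = (13.21 − 1) / 13.21 = 12.21 / 13.21 ≈ 0.9243

PN ≈ 0.924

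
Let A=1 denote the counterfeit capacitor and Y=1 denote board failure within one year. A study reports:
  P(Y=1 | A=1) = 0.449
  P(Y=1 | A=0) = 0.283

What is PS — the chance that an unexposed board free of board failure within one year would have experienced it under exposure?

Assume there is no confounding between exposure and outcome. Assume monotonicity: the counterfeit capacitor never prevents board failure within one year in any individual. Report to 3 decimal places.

Let p₁ = 0.449, p₀ = 0.283.
Under exogeneity and monotonicity, PS = (p₁ − p₀) / (1 − p₀).
PS = (0.449 − 0.283) / (1 − 0.283) = 0.166 / 0.717 ≈ 0.2315

PS ≈ 0.232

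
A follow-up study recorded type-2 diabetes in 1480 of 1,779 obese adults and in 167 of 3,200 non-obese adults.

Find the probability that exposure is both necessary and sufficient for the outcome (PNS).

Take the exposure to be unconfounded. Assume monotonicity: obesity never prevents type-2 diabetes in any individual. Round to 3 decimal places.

PNS ≈ 0.780

p₁ = P(outcome | exposed) = 1480/1779 = 0.83193
p₀ = P(outcome | unexposed) = 167/3200 = 0.052187
Under exogeneity and monotonicity, PNS = p₁ − p₀.
PNS = 0.83193 − 0.052187 = 0.77974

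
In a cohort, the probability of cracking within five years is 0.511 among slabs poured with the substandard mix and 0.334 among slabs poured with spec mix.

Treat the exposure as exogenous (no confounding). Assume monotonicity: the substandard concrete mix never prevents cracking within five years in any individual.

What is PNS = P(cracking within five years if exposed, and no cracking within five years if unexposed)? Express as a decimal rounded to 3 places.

Let p₁ = 0.511, p₀ = 0.334.
Under exogeneity and monotonicity, PNS = p₁ − p₀.
PNS = 0.511 − 0.334 = 0.177

PNS ≈ 0.177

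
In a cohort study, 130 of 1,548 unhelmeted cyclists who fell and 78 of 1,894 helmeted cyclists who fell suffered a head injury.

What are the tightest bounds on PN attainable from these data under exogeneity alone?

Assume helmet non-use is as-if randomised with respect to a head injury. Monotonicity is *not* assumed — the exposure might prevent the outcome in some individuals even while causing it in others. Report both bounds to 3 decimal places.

0.510 ≤ PN ≤ 1.000

p₁ = P(outcome | exposed) = 130/1548 = 0.083979
p₀ = P(outcome | unexposed) = 78/1894 = 0.041183
Under exogeneity alone the bounds on PN are max{0,(p₁−p₀)/p₁} ≤ PN ≤ min{1,(1−p₀)/p₁}.
  lower = (p₁ − p₀)/p₁ = 0.042797 / 0.083979 ≈ 0.5096
  upper = min{1, (1 − p₀)/p₁} = 0.95882 / 0.083979 ≈ 11.4173 → capped at 1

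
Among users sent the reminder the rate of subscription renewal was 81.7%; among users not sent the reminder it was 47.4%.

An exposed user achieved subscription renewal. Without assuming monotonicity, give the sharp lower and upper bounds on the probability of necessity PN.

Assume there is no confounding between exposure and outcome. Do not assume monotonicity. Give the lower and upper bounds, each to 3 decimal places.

0.420 ≤ PN ≤ 0.644

p₁ = 0.817, p₀ = 0.474.
Under exogeneity alone the bounds on PN are max{0,(p₁−p₀)/p₁} ≤ PN ≤ min{1,(1−p₀)/p₁}.
  lower = (p₁ − p₀)/p₁ = 0.343 / 0.817 ≈ 0.4198
  upper = min{1, (1 − p₀)/p₁} = 0.526 / 0.817 ≈ 0.6438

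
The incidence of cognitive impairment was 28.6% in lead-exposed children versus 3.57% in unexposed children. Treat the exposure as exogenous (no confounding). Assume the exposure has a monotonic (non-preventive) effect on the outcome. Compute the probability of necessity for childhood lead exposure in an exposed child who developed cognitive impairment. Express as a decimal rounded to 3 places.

PN ≈ 0.875

p₁ = 0.286, p₀ = 0.0357.
Under exogeneity and monotonicity, PN = (p₁ − p₀) / p₁.
PN = (0.286 − 0.0357) / 0.286 = 0.2503 / 0.286 ≈ 0.8752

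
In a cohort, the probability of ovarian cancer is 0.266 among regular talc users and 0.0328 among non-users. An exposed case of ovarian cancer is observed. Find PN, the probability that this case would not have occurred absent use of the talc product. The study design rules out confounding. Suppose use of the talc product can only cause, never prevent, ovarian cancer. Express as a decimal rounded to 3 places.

PN ≈ 0.877

Let p₁ = 0.266, p₀ = 0.0328.
Under exogeneity and monotonicity, PN = (p₁ − p₀) / p₁.
PN = (0.266 − 0.0328) / 0.266 = 0.2332 / 0.266 ≈ 0.8767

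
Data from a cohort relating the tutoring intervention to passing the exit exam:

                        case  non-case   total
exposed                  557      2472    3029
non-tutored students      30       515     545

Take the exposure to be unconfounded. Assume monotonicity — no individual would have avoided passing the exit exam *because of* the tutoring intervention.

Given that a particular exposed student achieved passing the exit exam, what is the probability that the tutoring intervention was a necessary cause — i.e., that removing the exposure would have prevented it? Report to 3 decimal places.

PN ≈ 0.701

p₁ = P(outcome | exposed) = 557/3029 = 0.18389
p₀ = P(outcome | unexposed) = 30/545 = 0.055046
Under exogeneity and monotonicity, PN = (p₁ − p₀) / p₁.
PN = (0.18389 − 0.055046) / 0.18389 = 0.12884 / 0.18389 ≈ 0.7007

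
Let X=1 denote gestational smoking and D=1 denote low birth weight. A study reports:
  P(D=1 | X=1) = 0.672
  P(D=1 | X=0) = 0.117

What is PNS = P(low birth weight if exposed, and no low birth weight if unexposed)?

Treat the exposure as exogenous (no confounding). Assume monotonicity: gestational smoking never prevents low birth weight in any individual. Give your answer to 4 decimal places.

PNS ≈ 0.5550

Let p₁ = 0.672, p₀ = 0.117.
Under exogeneity and monotonicity, PNS = p₁ − p₀.
PNS = 0.672 − 0.117 = 0.555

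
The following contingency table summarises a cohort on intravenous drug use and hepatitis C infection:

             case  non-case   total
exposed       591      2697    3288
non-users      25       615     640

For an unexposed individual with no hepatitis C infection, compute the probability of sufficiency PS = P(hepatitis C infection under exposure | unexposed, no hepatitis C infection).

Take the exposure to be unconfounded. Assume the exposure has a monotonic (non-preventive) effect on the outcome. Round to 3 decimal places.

p₁ = P(outcome | exposed) = 591/3288 = 0.17974
p₀ = P(outcome | unexposed) = 25/640 = 0.039062
Under exogeneity and monotonicity, PS = (p₁ − p₀)/(1 − p₀).
PS = (0.17974 − 0.039062) / 0.96094 ≈ 0.1464

PS ≈ 0.146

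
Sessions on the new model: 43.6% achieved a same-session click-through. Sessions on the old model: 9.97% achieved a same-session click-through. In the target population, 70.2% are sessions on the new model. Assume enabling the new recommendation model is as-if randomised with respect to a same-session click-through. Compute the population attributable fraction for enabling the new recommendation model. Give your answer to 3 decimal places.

p₁ = 0.436, p₀ = 0.0997.
Overall risk P(Y=1) = π·p₁ + (1−π)·p₀ = 0.702×0.436 + 0.298×0.0997 = 0.33578.
Under exogeneity, PAF = [P(Y=1) − p₀] / P(Y=1).
PAF = (0.33578 − 0.0997) / 0.33578 ≈ 0.7031

PAF ≈ 0.703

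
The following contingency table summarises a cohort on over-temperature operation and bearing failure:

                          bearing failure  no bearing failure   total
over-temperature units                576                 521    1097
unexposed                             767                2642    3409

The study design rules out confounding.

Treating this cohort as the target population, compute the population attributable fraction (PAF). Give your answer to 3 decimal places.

p₁ = P(outcome | exposed) = 576/1097 = 0.52507
p₀ = P(outcome | unexposed) = 767/3409 = 0.22499
Exposure prevalence π = 1097/4506 = 0.24345; overall risk P(Y=1) = 0.29805.
Under exogeneity, PAF = [P(Y=1) − p₀]/P(Y=1).
PAF = (0.29805 − 0.22499) / 0.29805 ≈ 0.2451

PAF ≈ 0.245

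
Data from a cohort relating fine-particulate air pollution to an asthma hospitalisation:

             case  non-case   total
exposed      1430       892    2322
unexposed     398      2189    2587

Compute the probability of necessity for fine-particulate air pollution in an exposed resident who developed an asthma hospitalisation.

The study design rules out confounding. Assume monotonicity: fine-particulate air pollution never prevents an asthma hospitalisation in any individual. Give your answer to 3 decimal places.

p₁ = P(outcome | exposed) = 1430/2322 = 0.61585
p₀ = P(outcome | unexposed) = 398/2587 = 0.15385
Under exogeneity and monotonicity, PN = (p₁ − p₀)/p₁.
PN = (0.61585 − 0.15385) / 0.61585 ≈ 0.7502

PN ≈ 0.750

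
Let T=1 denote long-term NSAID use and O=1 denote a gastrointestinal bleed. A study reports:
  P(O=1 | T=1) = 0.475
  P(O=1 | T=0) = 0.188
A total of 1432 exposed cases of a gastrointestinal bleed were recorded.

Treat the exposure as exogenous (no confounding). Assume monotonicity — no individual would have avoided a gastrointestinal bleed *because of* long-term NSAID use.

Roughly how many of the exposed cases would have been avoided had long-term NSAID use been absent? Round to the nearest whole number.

Let p₁ = 0.475, p₀ = 0.188.
PN = (p₁ − p₀)/p₁ = (0.475 − 0.188) / 0.475 ≈ 0.60421.
Attributable cases ≈ PN × (exposed cases) = 0.60421 × 1432 ≈ 865.23.

about 865 cases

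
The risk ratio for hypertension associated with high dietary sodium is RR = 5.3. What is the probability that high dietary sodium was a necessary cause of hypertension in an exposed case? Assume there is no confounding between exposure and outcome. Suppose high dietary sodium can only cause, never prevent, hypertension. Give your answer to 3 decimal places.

Under exogeneity and monotonicity, PN = (RR − 1) / RR = 1 − 1/RR.
PN = (5.3 − 1) / 5.3 = 4.3 / 5.3 ≈ 0.8113

PN ≈ 0.811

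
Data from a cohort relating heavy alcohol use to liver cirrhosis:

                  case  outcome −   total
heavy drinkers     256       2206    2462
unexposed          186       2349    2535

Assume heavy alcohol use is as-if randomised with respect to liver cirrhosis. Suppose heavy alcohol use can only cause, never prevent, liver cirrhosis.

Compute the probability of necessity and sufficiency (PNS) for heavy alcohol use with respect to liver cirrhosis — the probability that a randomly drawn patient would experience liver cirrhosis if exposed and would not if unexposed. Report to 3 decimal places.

p₁ = P(outcome | exposed) = 256/2462 = 0.10398
p₀ = P(outcome | unexposed) = 186/2535 = 0.073373
Under exogeneity and monotonicity, PNS = p₁ − p₀.
PNS = 0.10398 − 0.073373 = 0.030608

PNS ≈ 0.031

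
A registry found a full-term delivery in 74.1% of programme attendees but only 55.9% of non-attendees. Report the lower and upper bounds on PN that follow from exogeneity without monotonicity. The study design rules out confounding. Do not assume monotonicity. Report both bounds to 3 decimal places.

p₁ = 0.741, p₀ = 0.559.
Under exogeneity alone the bounds on PN are max{0,(p₁−p₀)/p₁} ≤ PN ≤ min{1,(1−p₀)/p₁}.
  lower = (p₁ − p₀)/p₁ = 0.182 / 0.741 ≈ 0.2456
  upper = min{1, (1 − p₀)/p₁} = 0.441 / 0.741 ≈ 0.5951

0.246 ≤ PN ≤ 0.595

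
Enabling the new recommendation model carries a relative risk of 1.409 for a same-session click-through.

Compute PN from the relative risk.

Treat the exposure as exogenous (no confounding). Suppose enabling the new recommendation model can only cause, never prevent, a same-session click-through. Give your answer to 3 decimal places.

Under exogeneity and monotonicity, PN = (RR − 1) / RR = 1 − 1/RR.
PN = (1.409 − 1) / 1.409 = 0.409 / 1.409 ≈ 0.2903

PN ≈ 0.290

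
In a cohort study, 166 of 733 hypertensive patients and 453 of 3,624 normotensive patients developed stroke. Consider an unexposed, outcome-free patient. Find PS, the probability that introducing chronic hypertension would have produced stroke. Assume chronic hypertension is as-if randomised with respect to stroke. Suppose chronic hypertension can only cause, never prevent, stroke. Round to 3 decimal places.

PS ≈ 0.116

p₁ = P(outcome | exposed) = 166/733 = 0.22647
p₀ = P(outcome | unexposed) = 453/3624 = 0.125
Under exogeneity and monotonicity, PS = (p₁ − p₀) / (1 − p₀).
PS = (0.22647 − 0.125) / (1 − 0.125) = 0.10147 / 0.875 ≈ 0.1160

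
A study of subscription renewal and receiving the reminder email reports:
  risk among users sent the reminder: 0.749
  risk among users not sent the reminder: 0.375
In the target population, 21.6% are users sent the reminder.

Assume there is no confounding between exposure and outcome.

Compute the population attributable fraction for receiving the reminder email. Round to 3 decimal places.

PAF ≈ 0.177

Let p₁ = 0.749, p₀ = 0.375.
Overall risk P(Y=1) = π·p₁ + (1−π)·p₀ = 0.216×0.749 + 0.784×0.375 = 0.45578.
Under exogeneity, PAF = [P(Y=1) − p₀] / P(Y=1).
PAF = (0.45578 − 0.375) / 0.45578 ≈ 0.1772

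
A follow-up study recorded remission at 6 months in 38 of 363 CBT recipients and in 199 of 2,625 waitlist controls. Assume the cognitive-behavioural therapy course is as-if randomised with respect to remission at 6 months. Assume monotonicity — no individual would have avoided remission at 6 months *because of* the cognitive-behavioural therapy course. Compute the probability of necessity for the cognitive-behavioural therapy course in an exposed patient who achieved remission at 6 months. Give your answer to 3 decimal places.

PN ≈ 0.276

p₁ = P(outcome | exposed) = 38/363 = 0.10468
p₀ = P(outcome | unexposed) = 199/2625 = 0.07581
Under exogeneity and monotonicity, PN = (p₁ − p₀) / p₁.
PN = (0.10468 − 0.07581) / 0.10468 = 0.028874 / 0.10468 ≈ 0.2758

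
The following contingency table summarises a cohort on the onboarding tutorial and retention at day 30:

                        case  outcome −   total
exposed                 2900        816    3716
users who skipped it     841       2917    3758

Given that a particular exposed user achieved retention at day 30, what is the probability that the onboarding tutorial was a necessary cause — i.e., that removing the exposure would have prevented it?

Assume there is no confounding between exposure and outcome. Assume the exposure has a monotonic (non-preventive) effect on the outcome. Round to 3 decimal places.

PN ≈ 0.713

p₁ = P(outcome | exposed) = 2900/3716 = 0.78041
p₀ = P(outcome | unexposed) = 841/3758 = 0.22379
Under exogeneity and monotonicity, PN = (p₁ − p₀)/p₁.
PN = (0.78041 − 0.22379) / 0.78041 ≈ 0.7132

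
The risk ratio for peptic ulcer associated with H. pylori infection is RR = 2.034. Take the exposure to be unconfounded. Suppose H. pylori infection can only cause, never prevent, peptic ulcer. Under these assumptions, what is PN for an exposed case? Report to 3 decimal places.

Under exogeneity and monotonicity, PN = (RR − 1) / RR = 1 − 1/RR.
PN = (2.034 − 1) / 2.034 = 1.034 / 2.034 ≈ 0.5084

PN ≈ 0.508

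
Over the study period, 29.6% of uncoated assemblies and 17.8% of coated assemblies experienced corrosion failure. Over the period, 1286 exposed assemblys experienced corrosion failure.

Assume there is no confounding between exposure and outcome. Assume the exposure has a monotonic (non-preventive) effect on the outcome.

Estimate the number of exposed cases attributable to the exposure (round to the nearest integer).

p₁ = 0.296, p₀ = 0.178.
PN = (p₁ − p₀)/p₁ = (0.296 − 0.178) / 0.296 ≈ 0.39865.
Attributable cases ≈ PN × (exposed cases) = 0.39865 × 1286 ≈ 512.66.

about 513 cases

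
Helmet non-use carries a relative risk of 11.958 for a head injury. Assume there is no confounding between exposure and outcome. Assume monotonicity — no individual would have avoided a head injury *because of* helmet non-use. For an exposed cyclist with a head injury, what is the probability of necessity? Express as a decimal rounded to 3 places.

PN ≈ 0.916

Under exogeneity and monotonicity, PN = (RR − 1) / RR = 1 − 1/RR.
PN = (11.958 − 1) / 11.958 = 10.96 / 11.958 ≈ 0.9164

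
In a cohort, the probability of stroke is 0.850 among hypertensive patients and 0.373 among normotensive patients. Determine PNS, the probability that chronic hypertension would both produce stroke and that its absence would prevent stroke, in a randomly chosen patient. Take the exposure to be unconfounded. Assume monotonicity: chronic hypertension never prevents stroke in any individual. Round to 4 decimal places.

PNS ≈ 0.4770

Let p₁ = 0.85, p₀ = 0.373.
Under exogeneity and monotonicity, PNS = p₁ − p₀.
PNS = 0.85 − 0.373 = 0.477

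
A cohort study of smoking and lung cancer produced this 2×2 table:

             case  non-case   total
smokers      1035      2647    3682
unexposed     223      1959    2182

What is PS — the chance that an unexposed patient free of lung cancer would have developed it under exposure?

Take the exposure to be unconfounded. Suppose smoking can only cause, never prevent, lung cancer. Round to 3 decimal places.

PS ≈ 0.199

p₁ = P(outcome | exposed) = 1035/3682 = 0.2811
p₀ = P(outcome | unexposed) = 223/2182 = 0.1022
Under exogeneity and monotonicity, PS = (p₁ − p₀)/(1 − p₀).
PS = (0.2811 − 0.1022) / 0.8978 ≈ 0.1993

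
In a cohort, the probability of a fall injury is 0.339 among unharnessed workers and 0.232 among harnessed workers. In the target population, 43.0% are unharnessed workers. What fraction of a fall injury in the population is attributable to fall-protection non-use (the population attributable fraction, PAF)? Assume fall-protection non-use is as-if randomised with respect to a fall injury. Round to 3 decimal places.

Let p₁ = 0.339, p₀ = 0.232.
Overall risk P(Y=1) = π·p₁ + (1−π)·p₀ = 0.43×0.339 + 0.57×0.232 = 0.27801.
Under exogeneity, PAF = [P(Y=1) − p₀] / P(Y=1).
PAF = (0.27801 − 0.232) / 0.27801 ≈ 0.1655

PAF ≈ 0.165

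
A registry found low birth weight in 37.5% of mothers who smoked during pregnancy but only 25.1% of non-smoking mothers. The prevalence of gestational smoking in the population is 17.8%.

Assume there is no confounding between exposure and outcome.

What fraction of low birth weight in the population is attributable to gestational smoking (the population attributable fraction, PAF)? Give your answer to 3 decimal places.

PAF ≈ 0.081

p₁ = 0.375, p₀ = 0.251.
Overall risk P(Y=1) = π·p₁ + (1−π)·p₀ = 0.178×0.375 + 0.822×0.251 = 0.27307.
Under exogeneity, PAF = [P(Y=1) − p₀] / P(Y=1).
PAF = (0.27307 − 0.251) / 0.27307 ≈ 0.0808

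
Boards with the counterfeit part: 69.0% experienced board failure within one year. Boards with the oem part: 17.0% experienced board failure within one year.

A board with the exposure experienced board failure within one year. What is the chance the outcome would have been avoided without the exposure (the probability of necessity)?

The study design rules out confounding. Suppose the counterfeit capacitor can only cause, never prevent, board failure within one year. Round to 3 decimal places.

PN ≈ 0.754

p₁ = 0.69, p₀ = 0.17.
Under exogeneity and monotonicity, PN = (p₁ − p₀) / p₁.
PN = (0.69 − 0.17) / 0.69 = 0.52 / 0.69 ≈ 0.7536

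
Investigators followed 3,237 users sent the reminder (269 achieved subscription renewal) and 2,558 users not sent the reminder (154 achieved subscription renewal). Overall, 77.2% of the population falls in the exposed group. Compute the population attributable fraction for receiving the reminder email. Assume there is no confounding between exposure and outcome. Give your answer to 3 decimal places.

p₁ = P(outcome | exposed) = 269/3237 = 0.083102
p₀ = P(outcome | unexposed) = 154/2558 = 0.060203
Overall risk P(Y=1) = π·p₁ + (1−π)·p₀ = 0.772×0.083102 + 0.228×0.060203 = 0.077881.
Under exogeneity, PAF = [P(Y=1) − p₀] / P(Y=1).
PAF = (0.077881 − 0.060203) / 0.077881 ≈ 0.2270

PAF ≈ 0.227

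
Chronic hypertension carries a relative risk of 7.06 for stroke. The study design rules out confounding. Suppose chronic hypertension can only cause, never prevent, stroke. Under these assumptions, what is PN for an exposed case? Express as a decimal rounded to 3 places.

Under exogeneity and monotonicity, PN = (RR − 1) / RR = 1 − 1/RR.
PN = (7.06 − 1) / 7.06 = 6.06 / 7.06 ≈ 0.8584

PN ≈ 0.858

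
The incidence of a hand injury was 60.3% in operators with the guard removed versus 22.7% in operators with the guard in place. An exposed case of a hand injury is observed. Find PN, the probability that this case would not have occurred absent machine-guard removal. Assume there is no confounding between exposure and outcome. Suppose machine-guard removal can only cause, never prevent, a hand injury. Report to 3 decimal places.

p₁ = 0.603, p₀ = 0.227.
Under exogeneity and monotonicity, PN = (p₁ − p₀) / p₁.
PN = (0.603 − 0.227) / 0.603 = 0.376 / 0.603 ≈ 0.6235

PN ≈ 0.624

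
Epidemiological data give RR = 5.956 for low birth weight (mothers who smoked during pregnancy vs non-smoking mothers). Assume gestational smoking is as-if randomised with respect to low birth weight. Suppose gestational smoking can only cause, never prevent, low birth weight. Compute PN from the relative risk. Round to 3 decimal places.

PN ≈ 0.832

Under exogeneity and monotonicity, PN = (RR − 1) / RR = 1 − 1/RR.
PN = (5.956 − 1) / 5.956 = 4.956 / 5.956 ≈ 0.8321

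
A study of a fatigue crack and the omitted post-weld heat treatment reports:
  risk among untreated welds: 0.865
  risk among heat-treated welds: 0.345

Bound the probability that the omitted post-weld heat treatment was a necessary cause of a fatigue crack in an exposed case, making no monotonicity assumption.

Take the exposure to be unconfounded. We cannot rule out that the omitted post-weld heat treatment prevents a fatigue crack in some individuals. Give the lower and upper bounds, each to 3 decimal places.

Let p₁ = 0.865, p₀ = 0.345.
Under exogeneity alone the bounds on PN are max{0,(p₁−p₀)/p₁} ≤ PN ≤ min{1,(1−p₀)/p₁}.
  lower = (p₁ − p₀)/p₁ = 0.52 / 0.865 ≈ 0.6012
  upper = min{1, (1 − p₀)/p₁} = 0.655 / 0.865 ≈ 0.7572

0.601 ≤ PN ≤ 0.757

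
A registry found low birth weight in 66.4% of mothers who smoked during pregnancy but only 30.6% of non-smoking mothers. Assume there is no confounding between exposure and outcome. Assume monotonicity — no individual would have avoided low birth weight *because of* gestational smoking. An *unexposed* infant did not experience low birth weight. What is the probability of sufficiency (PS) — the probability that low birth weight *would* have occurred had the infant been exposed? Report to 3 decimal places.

p₁ = 0.664, p₀ = 0.306.
Under exogeneity and monotonicity, PS = (p₁ − p₀) / (1 − p₀).
PS = (0.664 − 0.306) / (1 − 0.306) = 0.358 / 0.694 ≈ 0.5159

PS ≈ 0.516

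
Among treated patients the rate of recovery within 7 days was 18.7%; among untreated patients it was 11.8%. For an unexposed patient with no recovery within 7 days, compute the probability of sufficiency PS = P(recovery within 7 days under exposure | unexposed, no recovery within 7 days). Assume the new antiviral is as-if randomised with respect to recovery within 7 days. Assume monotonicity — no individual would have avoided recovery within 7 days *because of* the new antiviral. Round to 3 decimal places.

PS ≈ 0.078

p₁ = 0.187, p₀ = 0.118.
Under exogeneity and monotonicity, PS = (p₁ − p₀) / (1 − p₀).
PS = (0.187 − 0.118) / (1 − 0.118) = 0.069 / 0.882 ≈ 0.0782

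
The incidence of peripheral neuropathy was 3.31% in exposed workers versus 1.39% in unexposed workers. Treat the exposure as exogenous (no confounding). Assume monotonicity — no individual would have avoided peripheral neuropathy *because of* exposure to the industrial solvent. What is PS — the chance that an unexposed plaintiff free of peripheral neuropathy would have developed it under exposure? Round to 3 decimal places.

p₁ = 0.0331, p₀ = 0.0139.
Under exogeneity and monotonicity, PS = (p₁ − p₀) / (1 − p₀).
PS = (0.0331 − 0.0139) / (1 − 0.0139) = 0.0192 / 0.9861 ≈ 0.0195

PS ≈ 0.019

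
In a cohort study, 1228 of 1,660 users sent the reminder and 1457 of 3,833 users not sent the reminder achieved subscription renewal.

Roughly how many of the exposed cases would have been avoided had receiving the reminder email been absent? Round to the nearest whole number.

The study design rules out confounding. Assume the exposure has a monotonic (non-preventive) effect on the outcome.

p₁ = P(outcome | exposed) = 1228/1660 = 0.73976
p₀ = P(outcome | unexposed) = 1457/3833 = 0.38012
PN = (p₁ − p₀)/p₁ = (0.73976 − 0.38012) / 0.73976 ≈ 0.48616.
Attributable cases ≈ PN × (exposed cases) = 0.48616 × 1228 ≈ 597.00.

about 597 cases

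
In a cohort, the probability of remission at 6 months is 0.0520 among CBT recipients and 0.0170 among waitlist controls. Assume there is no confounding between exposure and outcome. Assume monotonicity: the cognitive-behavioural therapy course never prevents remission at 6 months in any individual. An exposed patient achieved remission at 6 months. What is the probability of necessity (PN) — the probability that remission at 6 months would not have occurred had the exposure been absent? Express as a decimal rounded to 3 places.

PN ≈ 0.673

Let p₁ = 0.052, p₀ = 0.017.
Under exogeneity and monotonicity, PN = (p₁ − p₀) / p₁.
PN = (0.052 − 0.017) / 0.052 = 0.035 / 0.052 ≈ 0.6731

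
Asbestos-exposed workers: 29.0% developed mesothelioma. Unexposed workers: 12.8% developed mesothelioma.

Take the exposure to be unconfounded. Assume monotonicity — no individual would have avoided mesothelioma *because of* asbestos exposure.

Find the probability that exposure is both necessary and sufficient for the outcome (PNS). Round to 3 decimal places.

p₁ = 0.29, p₀ = 0.128.
Under exogeneity and monotonicity, PNS = p₁ − p₀.
PNS = 0.29 − 0.128 = 0.162

PNS ≈ 0.162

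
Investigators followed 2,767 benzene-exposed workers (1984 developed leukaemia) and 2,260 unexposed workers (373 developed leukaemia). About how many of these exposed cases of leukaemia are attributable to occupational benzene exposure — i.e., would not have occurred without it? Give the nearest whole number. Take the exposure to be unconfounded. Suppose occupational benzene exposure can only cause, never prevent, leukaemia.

about 1527 cases

p₁ = P(outcome | exposed) = 1984/2767 = 0.71702
p₀ = P(outcome | unexposed) = 373/2260 = 0.16504
PN = (p₁ − p₀)/p₁ = (0.71702 − 0.16504) / 0.71702 ≈ 0.76982.
Attributable cases ≈ PN × (exposed cases) = 0.76982 × 1984 ≈ 1527.32.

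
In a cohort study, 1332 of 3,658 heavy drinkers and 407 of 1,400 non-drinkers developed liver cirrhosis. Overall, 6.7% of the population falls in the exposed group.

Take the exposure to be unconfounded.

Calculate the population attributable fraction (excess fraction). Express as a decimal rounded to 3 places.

p₁ = P(outcome | exposed) = 1332/3658 = 0.36413
p₀ = P(outcome | unexposed) = 407/1400 = 0.29071
Overall risk P(Y=1) = π·p₁ + (1−π)·p₀ = 0.067×0.36413 + 0.933×0.29071 = 0.29563.
Under exogeneity, PAF = [P(Y=1) − p₀] / P(Y=1).
PAF = (0.29563 − 0.29071) / 0.29563 ≈ 0.0166

PAF ≈ 0.017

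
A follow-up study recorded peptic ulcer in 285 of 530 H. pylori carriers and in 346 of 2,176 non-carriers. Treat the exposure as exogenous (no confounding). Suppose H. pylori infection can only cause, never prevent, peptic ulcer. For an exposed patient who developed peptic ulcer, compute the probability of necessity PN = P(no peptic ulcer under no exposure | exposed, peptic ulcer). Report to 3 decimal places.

PN ≈ 0.704

p₁ = P(outcome | exposed) = 285/530 = 0.53774
p₀ = P(outcome | unexposed) = 346/2176 = 0.15901
Under exogeneity and monotonicity, PN = (p₁ − p₀) / p₁.
PN = (0.53774 − 0.15901) / 0.53774 = 0.37873 / 0.53774 ≈ 0.7043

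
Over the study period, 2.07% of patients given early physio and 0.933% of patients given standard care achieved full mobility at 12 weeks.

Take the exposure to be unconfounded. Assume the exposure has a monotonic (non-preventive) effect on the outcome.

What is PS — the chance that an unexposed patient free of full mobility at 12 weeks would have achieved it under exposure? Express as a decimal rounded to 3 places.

PS ≈ 0.011

p₁ = 0.0207, p₀ = 0.00933.
Under exogeneity and monotonicity, PS = (p₁ − p₀) / (1 − p₀).
PS = (0.0207 − 0.00933) / (1 − 0.00933) = 0.01137 / 0.99067 ≈ 0.0115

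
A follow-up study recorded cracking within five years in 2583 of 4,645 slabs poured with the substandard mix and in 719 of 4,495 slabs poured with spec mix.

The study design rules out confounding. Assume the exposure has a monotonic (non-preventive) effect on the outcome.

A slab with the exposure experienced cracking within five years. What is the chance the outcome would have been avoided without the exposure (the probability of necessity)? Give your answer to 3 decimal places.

p₁ = P(outcome | exposed) = 2583/4645 = 0.55608
p₀ = P(outcome | unexposed) = 719/4495 = 0.15996
Under exogeneity and monotonicity, PN = (p₁ − p₀) / p₁.
PN = (0.55608 − 0.15996) / 0.55608 = 0.39613 / 0.55608 ≈ 0.7124

PN ≈ 0.712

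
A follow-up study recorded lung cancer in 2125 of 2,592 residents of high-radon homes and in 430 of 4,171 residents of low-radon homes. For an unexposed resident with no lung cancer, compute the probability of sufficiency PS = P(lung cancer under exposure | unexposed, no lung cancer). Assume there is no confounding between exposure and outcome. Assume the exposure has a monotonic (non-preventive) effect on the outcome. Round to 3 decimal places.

p₁ = P(outcome | exposed) = 2125/2592 = 0.81983
p₀ = P(outcome | unexposed) = 430/4171 = 0.10309
Under exogeneity and monotonicity, PS = (p₁ − p₀) / (1 − p₀).
PS = (0.81983 − 0.10309) / (1 − 0.10309) = 0.71674 / 0.89691 ≈ 0.7991

PS ≈ 0.799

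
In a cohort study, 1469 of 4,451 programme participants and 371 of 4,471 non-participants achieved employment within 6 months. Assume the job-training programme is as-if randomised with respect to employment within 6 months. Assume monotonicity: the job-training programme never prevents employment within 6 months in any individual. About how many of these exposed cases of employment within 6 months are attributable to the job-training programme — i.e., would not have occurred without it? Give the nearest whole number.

about 1100 cases

p₁ = P(outcome | exposed) = 1469/4451 = 0.33004
p₀ = P(outcome | unexposed) = 371/4471 = 0.082979
PN = (p₁ − p₀)/p₁ = (0.33004 − 0.082979) / 0.33004 ≈ 0.74858.
Attributable cases ≈ PN × (exposed cases) = 0.74858 × 1469 ≈ 1099.66.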